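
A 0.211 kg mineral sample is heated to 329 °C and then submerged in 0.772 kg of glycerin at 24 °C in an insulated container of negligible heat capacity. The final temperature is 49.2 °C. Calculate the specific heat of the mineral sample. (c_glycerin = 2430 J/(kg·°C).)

c ≈ 801 J/(kg·°C)

Taking heat into each body as positive, Σ m c ΔT = 0:
0.211·c·(49.2 − 329) + 0.772·2430·(49.2 − 24) = 0
-59.04 c = -47274
c = -47274/-59.04 ≈ 800.7 J/(kg·°C)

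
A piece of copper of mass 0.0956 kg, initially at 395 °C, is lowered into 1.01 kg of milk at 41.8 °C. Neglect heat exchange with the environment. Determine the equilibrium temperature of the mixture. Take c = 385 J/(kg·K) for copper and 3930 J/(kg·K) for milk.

T_f ≈ 45.0 °C

Set heat shed by the hot body equal to heat absorbed by the cold body:
0.0956*385*(395 − T) = 1.01*3930*(T − 41.8)
36.81(395 − T) = 3969.3(T − 41.8)
4006.1 T = 180455  ⇒  T ≈ 45.05 °C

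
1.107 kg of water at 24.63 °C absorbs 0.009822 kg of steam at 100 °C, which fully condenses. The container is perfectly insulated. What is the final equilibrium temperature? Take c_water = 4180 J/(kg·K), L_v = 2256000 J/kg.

T_f ≈ 30.0 °C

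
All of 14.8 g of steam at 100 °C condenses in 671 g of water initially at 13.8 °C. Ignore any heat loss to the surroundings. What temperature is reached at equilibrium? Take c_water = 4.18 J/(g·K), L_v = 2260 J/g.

T_f ≈ 27.3 °C

Taking heat into each body as positive, Σ m c ΔT = 0:
latent heat released on condensation: 14.8×2260 = 33448
  condensed water 100 °C→T: 61.86(T − 100)
  original water: 2804.8(T − 13.8)
2866.6 T = 33448 + 6186.4 + 38706 = 78340
T ≈ 27.33 °C, under the boiling point, so the assumption holds.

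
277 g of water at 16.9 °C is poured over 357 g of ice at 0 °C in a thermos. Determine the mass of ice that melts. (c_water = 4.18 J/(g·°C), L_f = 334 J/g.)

m_melted ≈ 58.6 g

Water can give up m c ΔT = 277·4.18·16.9 = 19568 J before reaching 0 °C.
To melt every bit of ice: 357·334 = 119238 J.
Since 19568 < 119238 J, not all the ice melts; equilibrium is at 0 °C.
Mass melted = 19568/334 ≈ 58.59 g.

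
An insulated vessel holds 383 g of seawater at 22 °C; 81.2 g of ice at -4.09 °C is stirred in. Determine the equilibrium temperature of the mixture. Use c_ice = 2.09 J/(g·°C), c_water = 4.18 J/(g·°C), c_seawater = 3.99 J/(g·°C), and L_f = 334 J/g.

T_f ≈ 3.1 °C

Energy balance with sensible and latent terms:
warm ice to 0 °C: 81.2·2.09·(0 − (-4.09)) = 694.11
  fusion: m_ice L_f = 81.2·334 = 27121
  meltwater 0→T: 81.2·4.18·T = 339.42 T
  seawater: 1528.2(T − 22)
1867.6 T = 33620 − 27815 = 5804.8
T ≈ 3.11 °C (positive, so assuming full melt was valid).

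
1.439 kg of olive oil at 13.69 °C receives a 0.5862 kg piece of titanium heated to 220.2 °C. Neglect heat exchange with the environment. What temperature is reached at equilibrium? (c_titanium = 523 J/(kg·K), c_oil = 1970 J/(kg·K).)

T_f ≈ 33.8 °C

Heat gained plus heat lost sum to zero:
0.5862*523*(T − 220.2) + 1.439*1970*(T − 13.69) = 0
3141.4 T = 106318
T = 106318 / 3141.4 = 33.8 °C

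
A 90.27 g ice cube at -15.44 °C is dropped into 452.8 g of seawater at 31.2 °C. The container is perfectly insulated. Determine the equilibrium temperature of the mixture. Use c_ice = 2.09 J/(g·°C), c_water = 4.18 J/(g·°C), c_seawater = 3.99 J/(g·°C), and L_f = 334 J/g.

T_f ≈ 10.7 °C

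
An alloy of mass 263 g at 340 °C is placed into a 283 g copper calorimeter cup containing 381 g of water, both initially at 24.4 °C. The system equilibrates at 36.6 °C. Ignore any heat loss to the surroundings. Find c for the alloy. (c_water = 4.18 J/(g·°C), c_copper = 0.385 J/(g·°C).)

Taking heat into each body as positive, Σ m c ΔT = 0:
263·c·(36.6 − 340) + 381·4.18·(36.6 − 24.4) + 283·0.385·(36.6 − 24.4) = 0
-79794 c = -20759
c = -20759/-79794 ≈ 0.2602 J/(g·°C)

c ≈ 0.26 J/(g·°C)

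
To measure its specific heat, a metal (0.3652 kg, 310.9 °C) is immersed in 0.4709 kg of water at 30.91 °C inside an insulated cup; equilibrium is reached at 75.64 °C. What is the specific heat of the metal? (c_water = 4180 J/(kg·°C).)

m_s c (T_s − T_f) = m_water c_water (T_f − T_0):
0.3652×c×(310.9 − 75.64) = 0.4709×4180×(75.64 − 30.91)
85.92 c = 88045  ⇒  c ≈ 1025 J/(kg·°C)

c ≈ 1020 J/(kg·°C)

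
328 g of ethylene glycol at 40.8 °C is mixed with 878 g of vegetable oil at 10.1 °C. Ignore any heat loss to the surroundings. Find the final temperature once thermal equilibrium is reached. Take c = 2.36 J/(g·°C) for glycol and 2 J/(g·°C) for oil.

Let T be the final temperature. ΣQ_i = 0:
328·2.36·(T − 40.8) + 878·2·(T − 10.1) = 0
774.08(T − 40.8) + 1756(T − 10.1) = 0
2530.1 T = 49318
T = 49318 / 2530.1 = 19.5 °C

T_f ≈ 19.5 °C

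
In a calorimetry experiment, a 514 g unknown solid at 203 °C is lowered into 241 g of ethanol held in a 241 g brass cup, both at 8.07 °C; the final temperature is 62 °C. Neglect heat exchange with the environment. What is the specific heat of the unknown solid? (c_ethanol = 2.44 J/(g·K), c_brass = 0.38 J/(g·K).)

c ≈ 0.506 J/(g·K)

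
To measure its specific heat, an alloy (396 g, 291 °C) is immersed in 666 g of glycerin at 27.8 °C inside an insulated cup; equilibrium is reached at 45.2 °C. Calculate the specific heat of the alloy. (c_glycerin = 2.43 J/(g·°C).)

Net heat exchanged in the isolated system is zero:
396×c×(45.2 − 291) + 666×2.43×(45.2 − 27.8) = 0
-97337 c = -28160
c = -28160/-97337 ≈ 0.2893 J/(g·°C)

c ≈ 0.289 J/(g·°C)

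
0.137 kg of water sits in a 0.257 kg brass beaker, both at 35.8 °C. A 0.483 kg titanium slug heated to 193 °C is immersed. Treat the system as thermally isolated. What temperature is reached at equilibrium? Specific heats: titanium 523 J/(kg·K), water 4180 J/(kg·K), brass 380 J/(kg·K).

With ΣQ=0 the equilibrium temperature is the m·c-weighted mean:
T_f = (252.61×193 + 572.66×35.8 + 97.66×35.8) / (252.61 + 572.66 + 97.66)
    = 72751 / 922.93 ≈ 78.83 °C

T_f ≈ 78.8 °C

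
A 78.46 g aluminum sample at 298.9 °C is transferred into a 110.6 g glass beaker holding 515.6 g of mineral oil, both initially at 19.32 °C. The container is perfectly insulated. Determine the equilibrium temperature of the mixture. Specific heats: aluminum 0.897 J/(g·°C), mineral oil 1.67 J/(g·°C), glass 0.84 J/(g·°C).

T_f ≈ 38.5 °C

Taking heat into each body as positive, Σ m c ΔT = 0:
78.46·0.897·(T − 298.9) + 515.6·1.67·(T − 19.32) + 110.6·0.84·(T − 19.32) = 0
1024.3 T = 39467
T ≈ 38.53 °C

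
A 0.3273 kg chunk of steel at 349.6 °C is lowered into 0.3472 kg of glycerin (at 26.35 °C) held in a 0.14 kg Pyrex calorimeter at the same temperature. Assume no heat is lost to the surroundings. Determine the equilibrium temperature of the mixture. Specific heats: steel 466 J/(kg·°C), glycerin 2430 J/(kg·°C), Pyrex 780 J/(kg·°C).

T_f ≈ 71.0 °C

Let T be the final temperature. ΣQ_i = 0:
0.3273×466×(T − 349.6) + 0.3472×2430×(T − 26.35) + 0.14×780×(T − 26.35) = 0
(152.52 + 843.7 + 109.2) T = 152.52×349.6 + 843.7×26.35 + 109.2×26.35
T ≈ 70.95 °C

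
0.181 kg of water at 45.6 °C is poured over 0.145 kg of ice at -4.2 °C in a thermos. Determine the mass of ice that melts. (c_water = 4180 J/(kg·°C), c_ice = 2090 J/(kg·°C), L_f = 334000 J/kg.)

m_melted ≈ 0.0995 kg

Cooling the water to 0 °C releases 0.181·4180·45.6 = 34500 J.
Of that, 0.145·2090·4.2 = 1272.8 J goes to bring the ice to 0 °C, leaving 33227 J.
To melt every bit of ice: 0.145·334000 = 48430 J.
Since 33227 < 48430 J, not all the ice melts; equilibrium is at 0 °C.
Mass melted = 33227/334000 ≈ 0.09948 kg.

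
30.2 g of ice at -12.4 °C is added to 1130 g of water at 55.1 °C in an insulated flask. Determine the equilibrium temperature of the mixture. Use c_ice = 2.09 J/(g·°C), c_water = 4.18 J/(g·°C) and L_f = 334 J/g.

Conservation of energy gives ΣQ = 0:
warm ice to 0 °C: 30.2×2.09×(0 − (-12.4)) = 782.66; melt ice: 30.2×334 = 10087; meltwater 0→T: 30.2×4.18×T = 126.24 T; water: 4723.4(T − 55.1)
4849.6 T = 260259 − 10869 = 249390
T ≈ 51.42 °C. Since T > 0 °C, the all-ice-melts assumption holds.

T_f ≈ 51.4 °C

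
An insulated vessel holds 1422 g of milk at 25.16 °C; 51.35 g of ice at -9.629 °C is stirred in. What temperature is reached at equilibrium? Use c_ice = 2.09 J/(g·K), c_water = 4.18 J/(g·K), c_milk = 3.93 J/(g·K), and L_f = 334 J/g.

Taking heat into each body as positive, Σ m c ΔT = 0:
ice -9.629→0 °C: 51.35·2.09·9.629 = 1033.4; latent heat to melt: 51.35·334 = 17151; warm the meltwater: 214.64 T; milk: 5588.5(T − 25.16)
5803.1 T = 140606 − 18184 = 122421
T ≈ 21.10 °C — above 0 °C, consistent with complete melting.

T_f ≈ 21.1 °C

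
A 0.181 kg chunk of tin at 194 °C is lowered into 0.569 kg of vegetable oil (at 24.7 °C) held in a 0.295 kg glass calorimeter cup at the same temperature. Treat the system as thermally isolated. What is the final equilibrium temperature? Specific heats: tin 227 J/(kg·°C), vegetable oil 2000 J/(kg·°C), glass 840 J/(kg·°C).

T_f ≈ 29.6 °C

Taking heat into each body as positive, Σ m c ΔT = 0:
0.181·227·(T − 194) + 0.569·2000·(T − 24.7) + 0.295·840·(T − 24.7) = 0
(41.09 + 1138 + 247.8) T = 41.09·194 + 1138·24.7 + 247.8·24.7
T = 42200 / 1426.9 = 29.6 °C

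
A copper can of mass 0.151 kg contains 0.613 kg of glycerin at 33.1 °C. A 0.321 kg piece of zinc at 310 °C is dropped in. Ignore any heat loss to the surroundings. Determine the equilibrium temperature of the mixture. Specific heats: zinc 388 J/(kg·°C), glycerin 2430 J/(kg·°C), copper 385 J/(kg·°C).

T_f ≈ 53.7 °C

Setting the total heat transfer to zero:
0.321×388×(T − 310) + 0.613×2430×(T − 33.1) + 0.151×385×(T − 33.1) = 0
124.55(T − 310) + 1489.6(T − 33.1) + 58.13(T − 33.1) = 0
(124.55 + 1489.6 + 58.13) T = 124.55×310 + 1489.6×33.1 + 58.13×33.1
T = 89840 / 1672.3 = 53.7 °C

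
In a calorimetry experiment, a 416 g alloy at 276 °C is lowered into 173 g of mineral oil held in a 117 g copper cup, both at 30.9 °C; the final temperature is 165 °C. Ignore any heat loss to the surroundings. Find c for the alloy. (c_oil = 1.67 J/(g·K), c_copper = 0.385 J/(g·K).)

Heat gained plus heat lost sum to zero:
416×c×(165 − 276) + 173×1.67×(165 − 30.9) + 117×0.385×(165 − 30.9) = 0
-46176 c = -44783
c = -44783/-46176 ≈ 0.9698 J/(g·K)

c ≈ 0.97 J/(g·K)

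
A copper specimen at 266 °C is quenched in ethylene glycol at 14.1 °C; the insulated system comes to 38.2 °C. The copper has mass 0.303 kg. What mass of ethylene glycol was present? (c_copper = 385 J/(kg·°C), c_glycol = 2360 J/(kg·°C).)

m ≈ 0.467 kg

Let T be the final temperature. ΣQ_i = 0:
0.303·385·(38.2 − 266) + m·2360·(38.2 − 14.1) = 0
56876 m = 26574
m = 26574/56876 ≈ 0.4672 kg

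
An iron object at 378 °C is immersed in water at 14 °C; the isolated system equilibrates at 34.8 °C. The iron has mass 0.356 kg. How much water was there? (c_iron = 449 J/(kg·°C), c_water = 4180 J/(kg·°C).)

Energy conservation, ΣQ = 0:
0.356·449·(34.8 − 378) + m·4180·(34.8 − 14) = 0
86944 m = 54858
m = 54858/86944 ≈ 0.631 kg

m ≈ 0.631 kg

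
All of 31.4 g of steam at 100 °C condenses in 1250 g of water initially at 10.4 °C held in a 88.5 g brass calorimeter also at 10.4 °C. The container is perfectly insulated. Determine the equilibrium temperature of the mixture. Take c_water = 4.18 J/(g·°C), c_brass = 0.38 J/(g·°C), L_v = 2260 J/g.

T_f ≈ 25.7 °C

Let T be the final temperature. ΣQ_i = 0:
condense steam: −31.4×2260 = −70964; condensate cools 100→T: 31.4×4.18×(T − 100) = 131.25(T − 100); original water: 5225(T − 10.4); brass cup: 88.5×0.38×(T − 10.4) = 33.63(T − 10.4)
5389.9 T = 70964 + 13125 + 54690 = 138779
T ≈ 25.75 °C — below 100 °C, confirming all the steam condensed.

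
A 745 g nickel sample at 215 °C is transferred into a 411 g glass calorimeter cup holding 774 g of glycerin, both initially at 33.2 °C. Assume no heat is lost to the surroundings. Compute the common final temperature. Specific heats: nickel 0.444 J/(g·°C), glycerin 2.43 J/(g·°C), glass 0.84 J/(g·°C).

T_f ≈ 56.7 °C

Taking heat into each body as positive, Σ m c ΔT = 0:
745·0.444·(T − 215) + 774·2.43·(T − 33.2) + 411·0.84·(T − 33.2) = 0
330.78(T − 215) + 1880.8(T − 33.2) + 345.24(T − 33.2) = 0
2556.8 T = 145023
T ≈ 56.72 °C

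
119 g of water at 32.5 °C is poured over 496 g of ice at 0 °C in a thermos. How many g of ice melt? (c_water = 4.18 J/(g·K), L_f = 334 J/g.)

m_melted ≈ 48.4 g

Cooling the water to 0 °C releases 119×4.18×32.5 = 16166 J.
Melting all 496 g of ice would need 496×334 = 165664 J.
16166 J < 165664 J, so only part of the ice melts and the system sits at 0 °C.
Mass melted = 16166/334 ≈ 48.4 g.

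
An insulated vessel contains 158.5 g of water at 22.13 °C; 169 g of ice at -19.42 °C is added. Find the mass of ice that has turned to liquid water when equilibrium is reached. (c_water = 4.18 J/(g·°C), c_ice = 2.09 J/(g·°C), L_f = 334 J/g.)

Cooling the water to 0 °C releases 158.5·4.18·22.13 = 14662 J.
Of that, 169·2.09·19.42 = 6859.3 J goes to bring the ice to 0 °C, leaving 7802.5 J.
Fully melting the ice requires m_ice L_f = 169·334 = 56446 J.
That's not enough to melt it all — equilibrium is at 0 °C with ice remaining.
m_melted·334 = 7802.5  ⇒  m_melted ≈ 23.36 g.

m_melted ≈ 23.4 g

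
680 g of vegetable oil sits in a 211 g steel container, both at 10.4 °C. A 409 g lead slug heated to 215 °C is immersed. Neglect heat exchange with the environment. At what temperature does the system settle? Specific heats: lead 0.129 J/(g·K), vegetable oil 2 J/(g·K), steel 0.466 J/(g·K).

T_f ≈ 17.5 °C

T_f is the heat-capacity-weighted average of the initial temperatures:
T_f = (52.76·215 + 1360·10.4 + 98.33·10.4) / (52.76 + 1360 + 98.33)
    = 26510 / 1511.1 ≈ 17.54 °C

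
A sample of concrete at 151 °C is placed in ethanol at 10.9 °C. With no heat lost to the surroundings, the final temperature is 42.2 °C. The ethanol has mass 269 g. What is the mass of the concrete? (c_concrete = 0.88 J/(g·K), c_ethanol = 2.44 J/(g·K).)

m ≈ 215 g

Heat lost by the concrete = heat gained by the ethanol:
m×0.88×(151 − 42.2) = 269×2.44×(42.2 − 10.9)
95.74 m = 20544  ⇒  m ≈ 214.6 g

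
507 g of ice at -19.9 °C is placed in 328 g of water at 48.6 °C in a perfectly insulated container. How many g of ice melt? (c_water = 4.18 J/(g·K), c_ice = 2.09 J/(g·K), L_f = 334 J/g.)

Heat available from the water dropping to 0 °C: 328·4.18·48.6 = 66633 J.
Warming the ice to 0 °C takes 507·2.09·19.9 = 21087 J, leaving 45546 J for melting.
To melt every bit of ice: 507·334 = 169338 J.
That's not enough to melt it all — equilibrium is at 0 °C with ice remaining.
m_melted·334 = 45546  ⇒  m_melted ≈ 136.4 g.

m_melted ≈ 136 g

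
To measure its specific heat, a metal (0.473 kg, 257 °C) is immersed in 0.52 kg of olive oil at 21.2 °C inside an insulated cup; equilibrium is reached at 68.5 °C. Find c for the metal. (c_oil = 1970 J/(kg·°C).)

c ≈ 543 J/(kg·°C)

Energy conservation, ΣQ = 0:
0.473×c×(68.5 − 257) + 0.52×1970×(68.5 − 21.2) = 0
-89.16 c = -48454
c = -48454/-89.16 ≈ 543.4 J/(kg·°C)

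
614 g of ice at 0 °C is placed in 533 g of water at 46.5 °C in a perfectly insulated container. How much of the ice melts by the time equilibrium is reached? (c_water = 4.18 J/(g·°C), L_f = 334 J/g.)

m_melted ≈ 310 g

Heat available from the water dropping to 0 °C: 533×4.18×46.5 = 103599 J.
Melting all 614 g of ice would need 614×334 = 205076 J.
103599 J < 205076 J, so only part of the ice melts and the system sits at 0 °C.
Mass melted = 103599/334 ≈ 310.2 g.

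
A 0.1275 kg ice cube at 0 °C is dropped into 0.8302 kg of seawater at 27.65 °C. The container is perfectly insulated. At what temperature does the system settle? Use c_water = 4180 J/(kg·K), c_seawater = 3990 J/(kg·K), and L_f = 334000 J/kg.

T_f ≈ 12.7 °C

Conservation of energy gives ΣQ = 0:
melt ice: 0.1275·334000 = 42585
  meltwater 0→T: 0.1275·4180·T = 532.95 T
  seawater cools: 0.8302·3990·(T − 27.65) = 3312.5(T − 27.65)
3845.4 T = 91591 − 42585 = 49006
T ≈ 12.74 °C. Since T > 0 °C, the all-ice-melts assumption holds.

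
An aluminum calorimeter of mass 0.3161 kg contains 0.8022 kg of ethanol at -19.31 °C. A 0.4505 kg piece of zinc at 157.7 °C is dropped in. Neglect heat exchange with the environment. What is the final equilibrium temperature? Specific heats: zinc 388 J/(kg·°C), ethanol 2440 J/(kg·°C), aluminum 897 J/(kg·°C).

Net heat exchanged in the isolated system is zero:
0.4505·388·(T − 157.7) + 0.8022·2440·(T − (-19.31)) + 0.3161·897·(T − (-19.31)) = 0
174.79(T − 157.7) + 1957.4(T − (-19.31)) + 283.54(T − (-19.31)) = 0
(174.79 + 1957.4 + 283.54) T = 174.79·157.7 + 1957.4·(-19.31) + 283.54·(-19.31)
T = -15707/2415.7 ≈ -6.50 °C

T_f ≈ -6.5 °C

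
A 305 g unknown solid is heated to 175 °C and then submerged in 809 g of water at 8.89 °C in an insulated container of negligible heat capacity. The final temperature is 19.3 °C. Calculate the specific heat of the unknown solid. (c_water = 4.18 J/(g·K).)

Energy conservation, ΣQ = 0:
305·c·(19.3 − 175) + 809·4.18·(19.3 − 8.89) = 0
-47488 c = -35203
c = -35203/-47488 ≈ 0.7413 J/(g·K)

c ≈ 0.741 J/(g·K)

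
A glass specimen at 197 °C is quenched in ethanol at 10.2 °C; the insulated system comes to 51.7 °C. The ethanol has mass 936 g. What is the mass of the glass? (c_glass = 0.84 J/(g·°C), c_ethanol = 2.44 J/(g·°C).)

m ≈ 777 g

Let T be the final temperature. ΣQ_i = 0:
m·0.84·(51.7 − 197) + 936·2.44·(51.7 − 10.2) = 0
-122.05 m = -94779
m = -94779/-122.05 ≈ 776.5 g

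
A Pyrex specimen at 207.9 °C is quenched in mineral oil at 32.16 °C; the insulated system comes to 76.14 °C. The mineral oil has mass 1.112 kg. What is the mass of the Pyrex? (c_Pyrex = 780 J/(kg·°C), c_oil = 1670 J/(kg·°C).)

|Q_Pyrex| = |Q_oil|:
m×780×(207.9 − 76.14) = 1.112×1670×(76.14 − 32.16)
102773 m = 81673  ⇒  m ≈ 0.7947 kg

m ≈ 0.795 kg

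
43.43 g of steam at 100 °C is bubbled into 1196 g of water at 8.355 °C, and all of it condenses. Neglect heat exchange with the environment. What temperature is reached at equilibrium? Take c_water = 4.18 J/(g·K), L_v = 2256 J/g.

T_f ≈ 30.5 °C

Energy balance with sensible and latent terms:
steam→water at 100 °C releases m L_v = 43.43·2256 = 97978
  condensed water 100 °C→T: 181.54(T − 100)
  original water: 4999.3(T − 8.355)
5180.8 T = 97978 + 18154 + 41769 = 157901
T ≈ 30.48 °C (< 100 °C, so full condensation is consistent).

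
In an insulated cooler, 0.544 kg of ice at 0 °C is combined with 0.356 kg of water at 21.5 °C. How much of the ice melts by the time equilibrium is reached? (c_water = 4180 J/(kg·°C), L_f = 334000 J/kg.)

m_melted ≈ 0.0958 kg

Cooling the water to 0 °C releases 0.356×4180×21.5 = 31994 J.
Melting all 0.544 kg of ice would need 0.544×334000 = 181696 J.
31994 J < 181696 J, so only part of the ice melts and the system sits at 0 °C.
m_melted×334000 = 31994  ⇒  m_melted ≈ 0.09579 kg.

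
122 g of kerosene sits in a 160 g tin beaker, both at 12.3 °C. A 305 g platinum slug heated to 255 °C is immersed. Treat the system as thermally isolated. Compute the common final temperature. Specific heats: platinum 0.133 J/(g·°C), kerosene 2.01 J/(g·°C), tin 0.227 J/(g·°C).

T_f is the heat-capacity-weighted average of the initial temperatures:
T_f = (40.57*255 + 245.22*12.3 + 36.32*12.3) / (40.57 + 245.22 + 36.32)
    = 13807 / 322.1 ≈ 42.86 °C

T_f ≈ 42.9 °C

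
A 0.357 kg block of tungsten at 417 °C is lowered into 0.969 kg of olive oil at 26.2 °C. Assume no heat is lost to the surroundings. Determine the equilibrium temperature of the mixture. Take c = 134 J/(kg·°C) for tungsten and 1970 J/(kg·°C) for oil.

Let T be the final temperature. ΣQ_i = 0:
0.357×134×(T − 417) + 0.969×1970×(T − 26.2) = 0
47.84(T − 417) + 1908.9(T − 26.2) = 0
(47.84 + 1908.9) T = 47.84×417 + 1908.9×26.2
T = 69962/1956.8 ≈ 35.75 °C

T_f ≈ 35.8 °C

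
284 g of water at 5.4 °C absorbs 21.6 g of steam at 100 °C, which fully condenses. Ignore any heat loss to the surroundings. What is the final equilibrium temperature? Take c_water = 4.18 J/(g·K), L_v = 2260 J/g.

T_f ≈ 50.3 °C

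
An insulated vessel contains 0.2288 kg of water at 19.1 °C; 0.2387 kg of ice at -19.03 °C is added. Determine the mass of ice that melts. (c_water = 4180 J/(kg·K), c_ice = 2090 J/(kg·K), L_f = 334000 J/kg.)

m_melted ≈ 0.0263 kg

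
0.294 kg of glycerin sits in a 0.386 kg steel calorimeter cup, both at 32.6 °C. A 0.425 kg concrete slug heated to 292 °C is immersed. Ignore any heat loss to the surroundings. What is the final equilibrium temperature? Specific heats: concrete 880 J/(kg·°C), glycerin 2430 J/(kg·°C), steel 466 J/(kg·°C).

T_f ≈ 109.1 °C

Net heat exchanged in the isolated system is zero:
0.425·880·(T − 292) + 0.294·2430·(T − 32.6) + 0.386·466·(T − 32.6) = 0
1268.3 T = 138362
T = 138362/1268.3 ≈ 109.09 °C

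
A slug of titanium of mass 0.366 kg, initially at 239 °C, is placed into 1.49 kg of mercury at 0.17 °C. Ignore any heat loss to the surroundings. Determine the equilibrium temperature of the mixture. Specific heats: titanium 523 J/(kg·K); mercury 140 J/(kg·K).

T_f ≈ 114.5 °C

With ΣQ=0 the equilibrium temperature is the m·c-weighted mean:
T_f = (191.42·239 + 208.6·0.17) / (191.42 + 208.6)
    = 45784 / 400.02 ≈ 114.46 °C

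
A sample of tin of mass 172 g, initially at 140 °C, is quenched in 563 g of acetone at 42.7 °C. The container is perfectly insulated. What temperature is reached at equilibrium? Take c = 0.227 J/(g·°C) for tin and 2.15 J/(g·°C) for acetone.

T_f = Σ m_i c_i T_i / Σ m_i c_i:
T_f = (39.04·140 + 1210.5·42.7) / (39.04 + 1210.5)
    = 57152 / 1249.5 ≈ 45.74 °C

T_f ≈ 45.7 °C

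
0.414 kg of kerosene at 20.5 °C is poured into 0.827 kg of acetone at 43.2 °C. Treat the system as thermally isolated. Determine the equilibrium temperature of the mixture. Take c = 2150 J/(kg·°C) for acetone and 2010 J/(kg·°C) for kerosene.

T_f ≈ 36.0 °C

With ΣQ=0 the equilibrium temperature is the m·c-weighted mean:
T_f = (1778·43.2 + 832.14·20.5) / (1778 + 832.14)
    = 93871 / 2610.2 ≈ 35.96 °C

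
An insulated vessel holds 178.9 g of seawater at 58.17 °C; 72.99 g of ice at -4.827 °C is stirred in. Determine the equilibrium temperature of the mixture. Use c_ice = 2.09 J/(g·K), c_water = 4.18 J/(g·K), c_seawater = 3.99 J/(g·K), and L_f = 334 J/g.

T_f ≈ 16.1 °C

Heat gained plus heat lost sum to zero:
ice -4.827→0 °C: 72.99·2.09·4.827 = 736.35
  melt ice: 72.99·334 = 24379
  warm the meltwater: 305.1 T
  seawater cools: 178.9·3.99·(T − 58.17) = 713.81(T − 58.17)
1018.9 T = 41522 − 25115 = 16407
T ≈ 16.10 °C (positive, so assuming full melt was valid).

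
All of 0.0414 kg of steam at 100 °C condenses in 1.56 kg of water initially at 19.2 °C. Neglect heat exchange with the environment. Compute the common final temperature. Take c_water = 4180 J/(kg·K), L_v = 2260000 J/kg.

Energy balance with sensible and latent terms:
condense steam: −0.0414·2260000 = −93564; condensed water 100 °C→T: 173.05(T − 100); water warms: 1.56·4180·(T − 19.2) = 6520.8(T − 19.2)
6693.9 T = 93564 + 17305 + 125199 = 236069
T ≈ 35.27 °C (< 100 °C, so full condensation is consistent).

T_f ≈ 35.3 °C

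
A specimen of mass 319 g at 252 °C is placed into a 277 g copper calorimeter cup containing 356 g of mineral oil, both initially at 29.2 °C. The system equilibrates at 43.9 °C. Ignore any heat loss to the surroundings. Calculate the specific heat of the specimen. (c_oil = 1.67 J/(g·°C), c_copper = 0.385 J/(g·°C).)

Setting the total heat transfer to zero:
319·c·(43.9 − 252) + 356·1.67·(43.9 − 29.2) + 277·0.385·(43.9 − 29.2) = 0
-66384 c = -10307
c = -10307/-66384 ≈ 0.1553 J/(g·°C)

c ≈ 0.155 J/(g·°C)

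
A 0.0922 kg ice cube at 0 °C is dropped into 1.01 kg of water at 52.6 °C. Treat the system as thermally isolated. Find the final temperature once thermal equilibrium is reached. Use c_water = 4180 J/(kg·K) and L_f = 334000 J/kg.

T_f ≈ 41.5 °C

Conservation of energy gives ΣQ = 0:
fusion: m_ice L_f = 0.0922·334000 = 30795; warm the meltwater: 385.4 T; water cools: 1.01·4180·(T − 52.6) = 4221.8(T − 52.6)
4607.2 T = 222067 − 30795 = 191272
T ≈ 41.52 °C (positive, so assuming full melt was valid).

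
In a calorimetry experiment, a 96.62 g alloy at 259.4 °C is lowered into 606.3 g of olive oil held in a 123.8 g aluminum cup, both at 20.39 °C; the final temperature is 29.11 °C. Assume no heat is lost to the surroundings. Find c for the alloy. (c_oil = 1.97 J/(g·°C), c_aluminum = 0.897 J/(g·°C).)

c ≈ 0.512 J/(g·°C)

Taking heat into each body as positive, Σ m c ΔT = 0:
96.62·c·(29.11 − 259.4) + 606.3·1.97·(29.11 − 20.39) + 123.8·0.897·(29.11 − 20.39) = 0
-22251 c = -11384
c = -11384/-22251 ≈ 0.5116 J/(g·°C)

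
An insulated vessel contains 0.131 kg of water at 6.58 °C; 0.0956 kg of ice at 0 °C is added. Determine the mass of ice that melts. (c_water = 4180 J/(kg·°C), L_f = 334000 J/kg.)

m_melted ≈ 0.0108 kg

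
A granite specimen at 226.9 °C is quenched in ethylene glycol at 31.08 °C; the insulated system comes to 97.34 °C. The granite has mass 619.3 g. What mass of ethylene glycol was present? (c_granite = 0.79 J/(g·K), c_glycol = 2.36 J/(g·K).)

m ≈ 405 g

Heat lost by the granite = heat gained by the glycol:
619.3×0.79×(226.9 − 97.34) = m×2.36×(97.34 − 31.08)
156.37 m = 63387  ⇒  m ≈ 405.4 g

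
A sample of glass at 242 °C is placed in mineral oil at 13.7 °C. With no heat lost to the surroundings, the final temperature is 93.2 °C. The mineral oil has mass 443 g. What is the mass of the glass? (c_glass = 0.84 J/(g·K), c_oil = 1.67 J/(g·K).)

|Q_glass| = |Q_oil|:
m×0.84×(242 − 93.2) = 443×1.67×(93.2 − 13.7)
124.99 m = 58815  ⇒  m ≈ 470.5 g

m ≈ 471 g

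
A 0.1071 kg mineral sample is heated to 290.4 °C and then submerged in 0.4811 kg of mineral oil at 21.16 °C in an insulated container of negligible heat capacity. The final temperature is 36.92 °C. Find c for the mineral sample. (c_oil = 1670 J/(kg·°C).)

Heat lost by the mineral sample = heat gained by the oil:
0.1071·c·(290.4 − 36.92) = 0.4811·1670·(36.92 − 21.16)
27.15 c = 12662  ⇒  c ≈ 466.4 J/(kg·°C)

c ≈ 466 J/(kg·°C)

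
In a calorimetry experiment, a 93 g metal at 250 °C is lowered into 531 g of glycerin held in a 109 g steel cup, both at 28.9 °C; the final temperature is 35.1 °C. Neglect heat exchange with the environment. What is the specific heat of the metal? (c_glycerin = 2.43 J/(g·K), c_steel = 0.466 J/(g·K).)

Taking heat into each body as positive, Σ m c ΔT = 0:
93×c×(35.1 − 250) + 531×2.43×(35.1 − 28.9) + 109×0.466×(35.1 − 28.9) = 0
-19986 c = -8315
c = -8315/-19986 ≈ 0.416 J/(g·K)

c ≈ 0.416 J/(g·K)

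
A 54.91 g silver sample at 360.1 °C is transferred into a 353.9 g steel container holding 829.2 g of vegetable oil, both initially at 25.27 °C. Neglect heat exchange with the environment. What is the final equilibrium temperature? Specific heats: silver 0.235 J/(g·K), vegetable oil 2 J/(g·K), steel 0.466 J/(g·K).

Taking heat into each body as positive, Σ m c ΔT = 0:
54.91*0.235*(T − 360.1) + 829.2*2*(T − 25.27) + 353.9*0.466*(T − 25.27) = 0
12.9(T − 360.1) + 1658.4(T − 25.27) + 164.92(T − 25.27) = 0
1836.2 T = 50722
T = 50722/1836.2 ≈ 27.62 °C

T_f ≈ 27.6 °C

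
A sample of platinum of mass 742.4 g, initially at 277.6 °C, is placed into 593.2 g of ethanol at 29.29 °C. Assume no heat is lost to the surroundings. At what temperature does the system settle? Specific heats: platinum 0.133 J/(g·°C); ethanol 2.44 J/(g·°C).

|Q_platinum| = |Q_ethanol|:
742.4×0.133×(277.6 − T) = 593.2×2.44×(T − 29.29)
98.74(277.6 − T) = 1447.4(T − 29.29)
1546.1 T = 69805  ⇒  T ≈ 45.15 °C

T_f ≈ 45.1 °C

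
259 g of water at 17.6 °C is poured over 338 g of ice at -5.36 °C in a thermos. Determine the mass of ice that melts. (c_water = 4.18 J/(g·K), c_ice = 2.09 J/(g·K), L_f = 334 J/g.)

m_melted ≈ 45.7 g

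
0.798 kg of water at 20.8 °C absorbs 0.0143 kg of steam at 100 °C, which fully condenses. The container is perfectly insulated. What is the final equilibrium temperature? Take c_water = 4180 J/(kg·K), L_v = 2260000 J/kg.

T_f ≈ 31.7 °C

Taking heat into each body as positive, Σ m c ΔT = 0:
condense steam: −0.0143×2260000 = −32318
  condensed water 100 °C→T: 59.77(T − 100)
  water warms: 0.798×4180×(T − 20.8) = 3335.6(T − 20.8)
3395.4 T = 32318 + 5977.4 + 69381 = 107677
T ≈ 31.71 °C (< 100 °C, so full condensation is consistent).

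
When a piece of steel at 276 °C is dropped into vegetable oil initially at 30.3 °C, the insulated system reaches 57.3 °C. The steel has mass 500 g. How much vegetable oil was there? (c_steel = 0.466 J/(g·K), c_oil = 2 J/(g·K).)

m ≈ 944 g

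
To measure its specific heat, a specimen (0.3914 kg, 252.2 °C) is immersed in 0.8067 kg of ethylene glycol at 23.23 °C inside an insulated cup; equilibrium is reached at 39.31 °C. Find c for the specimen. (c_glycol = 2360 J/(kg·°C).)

c ≈ 367 J/(kg·°C)

Heat gained plus heat lost sum to zero:
0.3914×c×(39.31 − 252.2) + 0.8067×2360×(39.31 − 23.23) = 0
-83.33 c = -30613
c = -30613/-83.33 ≈ 367.4 J/(kg·°C)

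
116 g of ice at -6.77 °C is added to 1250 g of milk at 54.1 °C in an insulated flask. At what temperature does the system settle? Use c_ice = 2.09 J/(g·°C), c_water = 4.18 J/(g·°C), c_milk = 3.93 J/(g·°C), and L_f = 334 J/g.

T_f ≈ 41.8 °C

Net heat exchanged in the isolated system is zero:
warm ice to 0 °C: 116×2.09×(0 − (-6.77)) = 1641.3; fusion: m_ice L_f = 116×334 = 38744; warm the meltwater: 484.88 T; milk: 4912.5(T − 54.1)
5397.4 T = 265766 − 40385 = 225381
T ≈ 41.76 °C (positive, so assuming full melt was valid).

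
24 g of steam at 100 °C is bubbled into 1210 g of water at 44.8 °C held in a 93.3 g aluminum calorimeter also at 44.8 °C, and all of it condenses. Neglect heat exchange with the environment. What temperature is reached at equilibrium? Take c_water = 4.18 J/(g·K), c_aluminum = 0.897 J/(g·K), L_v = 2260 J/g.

Net heat exchanged in the isolated system is zero:
latent heat released on condensation: 24×2260 = 54240; condensed water 100 °C→T: 100.32(T − 100); original water: 5057.8(T − 44.8); aluminum cup: 93.3×0.897×(T − 44.8) = 83.69(T − 44.8)
5241.8 T = 54240 + 10032 + 230339 = 294611
T ≈ 56.20 °C (< 100 °C, so full condensation is consistent).

T_f ≈ 56.2 °C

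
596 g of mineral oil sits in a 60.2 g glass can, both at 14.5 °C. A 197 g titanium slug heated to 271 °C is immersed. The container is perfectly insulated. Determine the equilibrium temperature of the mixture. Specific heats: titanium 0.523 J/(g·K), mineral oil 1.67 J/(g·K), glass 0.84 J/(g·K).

With ΣQ=0 the equilibrium temperature is the m·c-weighted mean:
T_f = (103.03·271 + 995.32·14.5 + 50.57·14.5) / (103.03 + 995.32 + 50.57)
    = 43087 / 1148.9 ≈ 37.50 °C

T_f ≈ 37.5 °C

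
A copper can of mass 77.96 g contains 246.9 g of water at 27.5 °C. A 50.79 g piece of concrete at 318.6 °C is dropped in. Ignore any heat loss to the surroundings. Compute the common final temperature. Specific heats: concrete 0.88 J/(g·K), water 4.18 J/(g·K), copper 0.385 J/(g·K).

T_f ≈ 39.3 °C

With ΣQ=0 the equilibrium temperature is the m·c-weighted mean:
T_f = (44.7*318.6 + 1032*27.5 + 30.01*27.5) / (44.7 + 1032 + 30.01)
    = 43446 / 1106.8 ≈ 39.26 °C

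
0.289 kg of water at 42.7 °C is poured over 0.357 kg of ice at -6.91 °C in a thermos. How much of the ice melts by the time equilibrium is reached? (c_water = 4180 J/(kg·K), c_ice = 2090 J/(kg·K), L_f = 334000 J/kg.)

m_melted ≈ 0.139 kg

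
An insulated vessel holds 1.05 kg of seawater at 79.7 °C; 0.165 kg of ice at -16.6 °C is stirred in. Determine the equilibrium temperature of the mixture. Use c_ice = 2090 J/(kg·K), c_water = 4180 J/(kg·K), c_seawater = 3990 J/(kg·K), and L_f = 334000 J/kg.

T_f ≈ 56.0 °C

Energy conservation, ΣQ = 0:
warm ice to 0 °C: 0.165·2090·(0 − (-16.6)) = 5724.5; melt ice: 0.165·334000 = 55110; meltwater 0→T: 0.165·4180·T = 689.7 T; seawater: 4189.5(T − 79.7)
4879.2 T = 333903 − 60835 = 273069
T ≈ 55.97 °C. Since T > 0 °C, the all-ice-melts assumption holds.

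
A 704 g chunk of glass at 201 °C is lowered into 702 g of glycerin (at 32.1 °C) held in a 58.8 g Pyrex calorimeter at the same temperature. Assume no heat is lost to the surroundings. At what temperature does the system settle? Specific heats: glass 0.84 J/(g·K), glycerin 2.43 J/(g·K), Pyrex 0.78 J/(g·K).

T_f ≈ 74.7 °C

Net heat exchanged in the isolated system is zero:
704*0.84*(T − 201) + 702*2.43*(T − 32.1) + 58.8*0.78*(T − 32.1) = 0
591.36(T − 201) + 1705.9(T − 32.1) + 45.86(T − 32.1) = 0
2343.1 T = 175094
T ≈ 74.73 °C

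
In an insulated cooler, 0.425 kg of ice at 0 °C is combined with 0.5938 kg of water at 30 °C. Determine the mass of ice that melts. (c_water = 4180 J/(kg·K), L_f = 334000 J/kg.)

m_melted ≈ 0.223 kg

Cooling the water to 0 °C releases 0.5938×4180×30 = 74463 J.
Melting all 0.425 kg of ice would need 0.425×334000 = 141950 J.
Since 74463 < 141950 J, not all the ice melts; equilibrium is at 0 °C.
m_melt = 74463 / L_f = 0.2229 kg.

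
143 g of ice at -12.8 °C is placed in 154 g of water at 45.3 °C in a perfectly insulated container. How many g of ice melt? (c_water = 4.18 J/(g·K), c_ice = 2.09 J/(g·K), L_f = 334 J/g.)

Cooling the water to 0 °C releases 154·4.18·45.3 = 29161 J.
Warming the ice to 0 °C takes 143·2.09·12.8 = 3825.5 J, leaving 25335 J for melting.
Fully melting the ice requires m_ice L_f = 143·334 = 47762 J.
25335 J < 47762 J, so only part of the ice melts and the system sits at 0 °C.
m_melt = 25335 / L_f = 75.85 g.

m_melted ≈ 75.9 g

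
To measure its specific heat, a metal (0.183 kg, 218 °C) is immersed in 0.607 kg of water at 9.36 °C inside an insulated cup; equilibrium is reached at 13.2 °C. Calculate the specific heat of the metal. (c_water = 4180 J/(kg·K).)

Net heat exchanged in the isolated system is zero:
0.183·c·(13.2 − 218) + 0.607·4180·(13.2 − 9.36) = 0
-37.48 c = -9743.1
c = -9743.1/-37.48 ≈ 260 J/(kg·K)

c ≈ 260 J/(kg·K)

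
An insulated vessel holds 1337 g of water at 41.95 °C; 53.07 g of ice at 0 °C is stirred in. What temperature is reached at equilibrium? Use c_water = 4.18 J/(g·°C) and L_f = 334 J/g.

T_f ≈ 37.3 °C

Energy conservation, ΣQ = 0:
melt ice: 53.07·334 = 17725; meltwater 0→T: 53.07·4.18·T = 221.83 T; water: 5588.7(T − 41.95)
5810.5 T = 234444 − 17725 = 216719
T ≈ 37.30 °C. Since T > 0 °C, the all-ice-melts assumption holds.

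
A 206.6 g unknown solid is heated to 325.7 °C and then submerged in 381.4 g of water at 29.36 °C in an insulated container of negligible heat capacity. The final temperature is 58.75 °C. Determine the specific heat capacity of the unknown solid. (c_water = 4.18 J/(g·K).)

c ≈ 0.85 J/(g·K)

Heat lost by the unknown solid = heat gained by the water:
206.6×c×(325.7 − 58.75) = 381.4×4.18×(58.75 − 29.36)
55152 c = 46855  ⇒  c ≈ 0.8496 J/(g·K)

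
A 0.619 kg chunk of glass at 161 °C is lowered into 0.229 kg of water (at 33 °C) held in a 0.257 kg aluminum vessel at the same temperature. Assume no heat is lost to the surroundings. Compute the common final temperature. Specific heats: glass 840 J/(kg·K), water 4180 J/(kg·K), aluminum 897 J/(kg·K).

T_f ≈ 72.0 °C

Taking heat into each body as positive, Σ m c ΔT = 0:
0.619·840·(T − 161) + 0.229·4180·(T − 33) + 0.257·897·(T − 33) = 0
519.96(T − 161) + 957.22(T − 33) + 230.53(T − 33) = 0
(519.96 + 957.22 + 230.53) T = 519.96·161 + 957.22·33 + 230.53·33
T = 122909 / 1707.7 = 72 °C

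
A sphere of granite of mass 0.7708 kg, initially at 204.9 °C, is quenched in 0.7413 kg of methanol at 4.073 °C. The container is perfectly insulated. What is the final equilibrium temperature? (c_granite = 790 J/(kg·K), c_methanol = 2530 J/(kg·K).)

Setting the total heat transfer to zero:
0.7708*790*(T − 204.9) + 0.7413*2530*(T − 4.073) = 0
608.93(T − 204.9) + 1875.5(T − 4.073) = 0
2484.4 T = 132409
T = 132409 / 2484.4 = 53.3 °C

T_f ≈ 53.3 °C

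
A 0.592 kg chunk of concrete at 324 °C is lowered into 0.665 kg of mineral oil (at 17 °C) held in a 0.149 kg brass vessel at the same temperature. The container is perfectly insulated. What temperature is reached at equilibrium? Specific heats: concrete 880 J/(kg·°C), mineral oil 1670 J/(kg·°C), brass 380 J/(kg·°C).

Net heat exchanged in the isolated system is zero:
0.592·880·(T − 324) + 0.665·1670·(T − 17) + 0.149·380·(T − 17) = 0
1688.1 T = 188633
T = 188633 / 1688.1 = 112 °C

T_f ≈ 111.7 °C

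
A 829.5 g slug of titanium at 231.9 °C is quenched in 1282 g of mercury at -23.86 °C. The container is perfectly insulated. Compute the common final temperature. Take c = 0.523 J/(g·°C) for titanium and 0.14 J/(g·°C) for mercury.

T_f ≈ 157.1 °C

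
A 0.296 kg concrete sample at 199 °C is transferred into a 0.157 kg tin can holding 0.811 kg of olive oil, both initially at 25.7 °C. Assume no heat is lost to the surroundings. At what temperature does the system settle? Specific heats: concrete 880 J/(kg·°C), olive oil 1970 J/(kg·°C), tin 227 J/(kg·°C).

T_f = Σ m_i c_i T_i / Σ m_i c_i:
T_f = (260.48·199 + 1597.7·25.7 + 35.64·25.7) / (260.48 + 1597.7 + 35.64)
    = 93812 / 1893.8 ≈ 49.54 °C

T_f ≈ 49.5 °C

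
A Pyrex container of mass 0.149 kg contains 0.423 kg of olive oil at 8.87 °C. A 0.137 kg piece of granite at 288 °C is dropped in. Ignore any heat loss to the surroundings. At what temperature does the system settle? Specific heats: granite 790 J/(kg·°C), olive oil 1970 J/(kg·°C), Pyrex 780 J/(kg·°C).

T_f ≈ 37.4 °C

Conservation of energy gives ΣQ = 0:
0.137×790×(T − 288) + 0.423×1970×(T − 8.87) + 0.149×780×(T − 8.87) = 0
(108.23 + 833.31 + 116.22) T = 108.23×288 + 833.31×8.87 + 116.22×8.87
T ≈ 37.43 °C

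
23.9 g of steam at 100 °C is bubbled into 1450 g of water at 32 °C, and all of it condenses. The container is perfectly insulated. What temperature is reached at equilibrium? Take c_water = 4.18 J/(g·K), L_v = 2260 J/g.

T_f ≈ 41.9 °C

Net heat exchanged in the isolated system is zero:
condense steam: −23.9·2260 = −54014
  condensate cools 100→T: 23.9·4.18·(T − 100) = 99.9(T − 100)
  original water: 6061(T − 32)
6160.9 T = 54014 + 9990.2 + 193952 = 257956
T ≈ 41.87 °C — below 100 °C, confirming all the steam condensed.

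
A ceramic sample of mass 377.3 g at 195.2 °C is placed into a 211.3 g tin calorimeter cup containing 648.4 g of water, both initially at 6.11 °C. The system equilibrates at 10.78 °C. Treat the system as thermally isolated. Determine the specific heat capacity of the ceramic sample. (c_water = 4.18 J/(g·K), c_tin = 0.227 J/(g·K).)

Taking heat into each body as positive, Σ m c ΔT = 0:
377.3·c·(10.78 − 195.2) + 648.4·4.18·(10.78 − 6.11) + 211.3·0.227·(10.78 − 6.11) = 0
-69582 c = -12881
c = -12881/-69582 ≈ 0.1851 J/(g·K)

c ≈ 0.185 J/(g·K)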